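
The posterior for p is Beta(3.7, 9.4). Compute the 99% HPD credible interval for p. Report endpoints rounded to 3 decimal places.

The posterior is unimodal and skewed, so the HPD interval has equal density at both endpoints and is the shortest 99% interval.
Solving f(0.038) = f(0.604) with F(0.604) − F(0.038) = 0.99 gives [0.038, 0.604].
For comparison, the equal-tailed interval is [0.051, 0.628]; the HPD is narrower and shifted toward the mode.

[0.038, 0.604]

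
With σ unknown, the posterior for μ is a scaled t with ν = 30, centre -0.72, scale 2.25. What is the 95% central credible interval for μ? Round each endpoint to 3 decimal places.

The t_30 distribution is symmetric; the 95% interval is -0.72 ± t·2.25 with t_{0.975,30} = 2.042.
Half-width: 2.042 × 2.25 = 4.595.
-0.72 − 4.595 = -5.315; -0.72 + 4.595 = 3.875.

[-5.315, 3.875]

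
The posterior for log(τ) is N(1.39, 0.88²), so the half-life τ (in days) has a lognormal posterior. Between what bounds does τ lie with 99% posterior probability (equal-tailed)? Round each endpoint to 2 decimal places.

[0.42, 38.73]

On the log scale the 99% interval is 1.39 ± 2.576 × 0.88 = [-0.8767, 3.6567].
Exponentiate: [e^-0.8767, e^3.6567] = [0.42, 38.73].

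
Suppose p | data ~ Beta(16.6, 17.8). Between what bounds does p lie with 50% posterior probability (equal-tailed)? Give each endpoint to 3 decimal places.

Posterior: Beta(16.6, 17.8).
Equal-tailed 50% interval: the 0.25 and 0.75 quantiles of Beta(16.6, 17.8).
Posterior mean ≈ 0.483, SD ≈ 0.084; a Normal approximation gives roughly [0.426, 0.539].
Exact: F⁻¹(0.25) = 0.425; F⁻¹(0.75) = 0.540.

[0.425, 0.540]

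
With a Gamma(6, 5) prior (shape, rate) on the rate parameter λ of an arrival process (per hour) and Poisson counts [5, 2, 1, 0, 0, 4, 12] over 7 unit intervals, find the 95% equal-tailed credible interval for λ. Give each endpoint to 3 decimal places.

[1.687, 3.471]

Posterior: Gamma(6+24, 5+7) = Gamma(30, 12) (shape, rate).
Equal-tailed 95% interval: Gamma(30, 12) quantiles at 0.025 and 0.975.
Posterior mean ≈ 2.500, SD ≈ 0.456; a Normal approximation gives roughly [1.605, 3.395].
Exact: lower = 1.687; upper = 3.471.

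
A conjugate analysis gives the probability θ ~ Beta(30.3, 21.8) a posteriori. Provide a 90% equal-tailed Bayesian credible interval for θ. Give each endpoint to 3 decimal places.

Posterior: Beta(30.3, 21.8).
Equal-tailed 90% interval: the 0.05 and 0.95 quantiles of Beta(30.3, 21.8).
Posterior mean ≈ 0.582, SD ≈ 0.068; a Normal approximation gives roughly [0.470, 0.693].
Exact: F⁻¹(0.05) = 0.468; F⁻¹(0.95) = 0.691.

[0.468, 0.691]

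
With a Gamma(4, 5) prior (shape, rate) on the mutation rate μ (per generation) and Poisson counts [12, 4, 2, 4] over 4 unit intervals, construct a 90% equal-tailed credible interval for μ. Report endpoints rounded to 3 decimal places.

Posterior: Gamma(4+22, 5+4) = Gamma(26, 9) (shape, rate).
Equal-tailed 90% interval: Gamma(26, 9) quantiles at 0.05 and 0.95.
Posterior mean ≈ 2.889, SD ≈ 0.567; a Normal approximation gives roughly [1.957, 3.821].
Exact: lower = 2.024; upper = 3.880.

[2.024, 3.880]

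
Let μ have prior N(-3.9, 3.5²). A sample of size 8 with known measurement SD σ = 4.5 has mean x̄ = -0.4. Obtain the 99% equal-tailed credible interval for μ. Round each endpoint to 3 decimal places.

[-4.730, 2.731]

Posterior precision = 1/3.5² + 8/4.5² = 0.0816 + 0.3951 = 0.4767, so posterior SD = 1.4484.
Posterior mean = (-3.9/3.5² + 8·-0.4/4.5²) / 0.4767 = -0.9994.
Interval: -0.9994 ± 2.576 × 1.4484 → [-4.730, 2.731].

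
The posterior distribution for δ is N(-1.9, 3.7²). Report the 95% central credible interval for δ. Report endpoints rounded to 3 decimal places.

The posterior is symmetric, so the 95% equal-tailed interval is δ = -1.9 ± z·3.7 with z = 1.960.
Half-width: 1.960 × 3.7 = 7.252.
-1.9 − 7.252 = -9.152; -1.9 + 7.252 = 5.352.

[-9.152, 5.352]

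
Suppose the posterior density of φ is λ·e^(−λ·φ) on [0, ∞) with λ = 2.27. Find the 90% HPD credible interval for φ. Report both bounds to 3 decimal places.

The exponential density is strictly decreasing on [0, ∞), so the HPD interval is anchored at 0: [0, q] with P(φ ≤ q) = 0.90.
q = −ln(1 − 0.90) / 2.27 = 2.3026 / 2.27 = 1.014.

[0.000, 1.014]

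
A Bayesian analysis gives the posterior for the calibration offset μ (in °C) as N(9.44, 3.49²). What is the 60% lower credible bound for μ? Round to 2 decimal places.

Need L with P(μ ≥ L) = 0.60: L = 9.44 − z_{0.4}·3.49.
z = 0.253; L = 9.44 − 0.253 × 3.49 = 8.56.

8.56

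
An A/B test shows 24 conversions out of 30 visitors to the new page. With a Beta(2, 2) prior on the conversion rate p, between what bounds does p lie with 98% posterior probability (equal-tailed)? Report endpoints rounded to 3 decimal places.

[0.579, 0.906]

Posterior: Beta(2+24, 2+6) = Beta(26, 8).
Equal-tailed 98% interval: the 0.01 and 0.99 quantiles of Beta(26, 8).
Posterior mean ≈ 0.765, SD ≈ 0.072; a Normal approximation gives roughly [0.598, 0.932].
Exact: F⁻¹(0.01) = 0.579; F⁻¹(0.99) = 0.906.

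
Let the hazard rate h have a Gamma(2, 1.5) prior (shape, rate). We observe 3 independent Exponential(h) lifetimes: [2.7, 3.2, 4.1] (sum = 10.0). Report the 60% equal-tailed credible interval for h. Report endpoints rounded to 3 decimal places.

Posterior: Gamma(2+3, 1.5+10.0) = Gamma(5, 11.5) (shape, rate).
Equal-tailed 60% interval: Gamma(5, 11.5) quantiles at 0.2 and 0.8.
Posterior mean ≈ 0.435, SD ≈ 0.194; a Normal approximation gives roughly [0.271, 0.598].
Exact: lower = 0.269; upper = 0.584.

[0.269, 0.584]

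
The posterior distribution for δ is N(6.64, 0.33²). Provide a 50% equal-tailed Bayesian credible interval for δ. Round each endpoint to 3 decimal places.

The posterior is symmetric, so the 50% equal-tailed interval is δ = 6.64 ± z·0.33 with z = 0.674.
Half-width: 0.674 × 0.33 = 0.223.
6.64 − 0.223 = 6.417; 6.64 + 0.223 = 6.863.

[6.417, 6.863]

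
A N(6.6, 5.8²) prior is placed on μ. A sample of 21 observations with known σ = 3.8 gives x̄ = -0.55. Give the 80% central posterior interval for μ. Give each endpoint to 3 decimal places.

Posterior precision = 1/5.8² + 21/3.8² = 0.0297 + 1.4543 = 1.4840, so posterior SD = 0.8209.
Posterior mean = (6.6/5.8² + 21·-0.55/3.8²) / 1.4840 = -0.4068.
Interval: -0.4068 ± 1.282 × 0.8209 → [-1.459, 0.645].

[-1.459, 0.645]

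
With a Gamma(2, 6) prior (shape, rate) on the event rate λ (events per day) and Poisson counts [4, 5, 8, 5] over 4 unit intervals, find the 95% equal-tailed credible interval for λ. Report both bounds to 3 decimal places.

Posterior: Gamma(2+22, 6+4) = Gamma(24, 10) (shape, rate).
Equal-tailed 95% interval: Gamma(24, 10) quantiles at 0.025 and 0.975.
Posterior mean ≈ 2.400, SD ≈ 0.490; a Normal approximation gives roughly [1.440, 3.360].
Exact: lower = 1.538; upper = 3.451.

[1.538, 3.451]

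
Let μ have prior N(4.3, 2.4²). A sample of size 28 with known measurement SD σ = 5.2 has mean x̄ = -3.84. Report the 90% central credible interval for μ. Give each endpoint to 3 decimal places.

Posterior precision = 1/2.4² + 28/5.2² = 0.1736 + 1.0355 = 1.2091, so posterior SD = 0.9094.
Posterior mean = (4.3/2.4² + 28·-3.84/5.2²) / 1.2091 = -2.6712.
Interval: -2.6712 ± 1.645 × 0.9094 → [-4.167, -1.175].

[-4.167, -1.175]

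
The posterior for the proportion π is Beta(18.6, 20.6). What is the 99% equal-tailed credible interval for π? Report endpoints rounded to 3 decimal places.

[0.279, 0.675]

Posterior: Beta(18.6, 20.6).
Equal-tailed 99% interval: the 0.005 and 0.995 quantiles of Beta(18.6, 20.6).
Posterior mean ≈ 0.474, SD ≈ 0.079; a Normal approximation gives roughly [0.272, 0.677].
Exact: F⁻¹(0.005) = 0.279; F⁻¹(0.995) = 0.675.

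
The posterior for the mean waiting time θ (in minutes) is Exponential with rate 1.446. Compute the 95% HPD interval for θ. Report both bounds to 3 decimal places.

[0.000, 2.072]

The exponential density is strictly decreasing on [0, ∞), so the HPD interval is anchored at 0: [0, q] with P(θ ≤ q) = 0.95.
q = −ln(1 − 0.95) / 1.446 = 2.9957 / 1.446 = 2.072.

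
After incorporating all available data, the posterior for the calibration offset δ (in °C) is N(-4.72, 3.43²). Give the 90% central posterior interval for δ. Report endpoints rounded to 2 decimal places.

The posterior is symmetric, so the 90% equal-tailed interval is δ = -4.72 ± z·3.43 with z = 1.645.
Half-width: 1.645 × 3.43 = 5.64.
-4.72 − 5.64 = -10.36; -4.72 + 5.64 = 0.92.

[-10.36, 0.92]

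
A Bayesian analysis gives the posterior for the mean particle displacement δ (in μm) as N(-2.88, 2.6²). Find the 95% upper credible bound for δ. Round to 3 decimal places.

Need U with P(δ ≤ U) = 0.95: U = -2.88 + z_{0.05}·2.6.
z = 1.645; U = -2.88 + 1.645 × 2.6 = 1.397.

1.397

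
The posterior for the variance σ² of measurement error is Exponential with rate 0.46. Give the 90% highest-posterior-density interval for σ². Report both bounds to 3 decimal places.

[0.000, 5.006]

The exponential density is strictly decreasing on [0, ∞), so the HPD interval is anchored at 0: [0, q] with P(σ² ≤ q) = 0.90.
q = −ln(1 − 0.90) / 0.46 = 2.3026 / 0.46 = 5.006.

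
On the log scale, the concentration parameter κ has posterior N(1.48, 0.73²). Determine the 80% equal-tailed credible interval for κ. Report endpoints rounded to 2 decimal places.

[1.72, 11.20]

On the log scale the 80% interval is 1.48 ± 1.282 × 0.73 = [0.5445, 2.4155].
Exponentiate: [e^0.5445, e^2.4155] = [1.72, 11.20].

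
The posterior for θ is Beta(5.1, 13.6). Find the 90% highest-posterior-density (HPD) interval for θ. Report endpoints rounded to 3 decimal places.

The posterior is unimodal and skewed, so the HPD interval has equal density at both endpoints and is the shortest 90% interval.
Solving f(0.108) = f(0.432) with F(0.432) − F(0.108) = 0.90 gives [0.108, 0.432].
For comparison, the equal-tailed interval is [0.122, 0.451]; the HPD is narrower and shifted toward the mode.

[0.108, 0.432]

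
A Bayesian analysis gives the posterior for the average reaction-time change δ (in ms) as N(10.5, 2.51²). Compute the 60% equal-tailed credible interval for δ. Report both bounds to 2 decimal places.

[8.39, 12.61]

The posterior is symmetric, so the 60% equal-tailed interval is δ = 10.5 ± z·2.51 with z = 0.842.
Half-width: 0.842 × 2.51 = 2.11.
10.5 − 2.11 = 8.39; 10.5 + 2.11 = 12.61.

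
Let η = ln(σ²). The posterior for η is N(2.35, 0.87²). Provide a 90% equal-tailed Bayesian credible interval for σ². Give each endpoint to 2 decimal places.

[2.51, 43.86]

On the log scale the 90% interval is 2.35 ± 1.645 × 0.87 = [0.9190, 3.7810].
Exponentiate: [e^0.9190, e^3.7810] = [2.51, 43.86].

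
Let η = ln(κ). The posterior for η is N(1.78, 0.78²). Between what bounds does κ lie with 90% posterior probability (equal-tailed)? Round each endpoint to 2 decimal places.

[1.64, 21.39]

On the log scale the 90% interval is 1.78 ± 1.645 × 0.78 = [0.4970, 3.0630].
Exponentiate: [e^0.4970, e^3.0630] = [1.64, 21.39].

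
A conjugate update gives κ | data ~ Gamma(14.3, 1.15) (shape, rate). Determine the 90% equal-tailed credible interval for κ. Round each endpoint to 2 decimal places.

Posterior: Gamma(shape 14.3, rate 1.15).
Equal-tailed 90% interval: Gamma(14.3, 1.15) quantiles at 0.05 and 0.95.
Posterior mean ≈ 12.43, SD ≈ 3.29; a Normal approximation gives roughly [7.03, 17.84].
Exact: lower = 7.56; upper = 18.29.

[7.56, 18.29]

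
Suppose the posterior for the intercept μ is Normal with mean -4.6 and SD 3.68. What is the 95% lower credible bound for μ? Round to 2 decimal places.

-10.65

Need L with P(μ ≥ L) = 0.95: L = -4.6 − z_{0.05}·3.68.
z = 1.645; L = -4.6 − 1.645 × 3.68 = -10.65.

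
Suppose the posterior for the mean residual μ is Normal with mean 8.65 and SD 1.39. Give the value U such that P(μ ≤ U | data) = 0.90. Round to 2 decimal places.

Need U with P(μ ≤ U) = 0.90: U = 8.65 + z_{0.1}·1.39.
z = 1.282; U = 8.65 + 1.282 × 1.39 = 10.43.

10.43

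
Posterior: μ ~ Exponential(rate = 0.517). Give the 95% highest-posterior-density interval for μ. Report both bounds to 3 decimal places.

The exponential density is strictly decreasing on [0, ∞), so the HPD interval is anchored at 0: [0, q] with P(μ ≤ q) = 0.95.
q = −ln(1 − 0.95) / 0.517 = 2.9957 / 0.517 = 5.794.

[0.000, 5.794]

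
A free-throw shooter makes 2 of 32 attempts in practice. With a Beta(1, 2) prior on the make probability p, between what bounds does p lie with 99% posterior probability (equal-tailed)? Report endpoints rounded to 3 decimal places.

Posterior: Beta(1+2, 2+30) = Beta(3, 32).
Equal-tailed 99% interval: the 0.005 and 0.995 quantiles of Beta(3, 32).
Posterior mean ≈ 0.086, SD ≈ 0.047; a Normal approximation gives roughly [-0.034, 0.206].
Exact: F⁻¹(0.005) = 0.010; F⁻¹(0.995) = 0.245.

[0.010, 0.245]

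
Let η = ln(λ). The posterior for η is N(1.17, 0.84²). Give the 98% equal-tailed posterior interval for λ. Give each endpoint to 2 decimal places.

[0.46, 22.74]

On the log scale the 98% interval is 1.17 ± 2.326 × 0.84 = [-0.7841, 3.1241].
Exponentiate: [e^-0.7841, e^3.1241] = [0.46, 22.74].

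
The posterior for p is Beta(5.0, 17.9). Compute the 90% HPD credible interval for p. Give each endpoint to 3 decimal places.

The posterior is unimodal and skewed, so the HPD interval has equal density at both endpoints and is the shortest 90% interval.
Solving f(0.081) = f(0.351) with F(0.351) − F(0.081) = 0.90 gives [0.081, 0.351].
For comparison, the equal-tailed interval is [0.095, 0.371]; the HPD is narrower and shifted toward the mode.

[0.081, 0.351]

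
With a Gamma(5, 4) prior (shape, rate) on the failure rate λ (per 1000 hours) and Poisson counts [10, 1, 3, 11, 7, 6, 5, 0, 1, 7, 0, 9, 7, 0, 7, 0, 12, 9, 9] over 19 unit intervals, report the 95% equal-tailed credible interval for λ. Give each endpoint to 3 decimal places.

[3.891, 5.669]

Posterior: Gamma(5+104, 4+19) = Gamma(109, 23) (shape, rate).
Equal-tailed 95% interval: Gamma(109, 23) quantiles at 0.025 and 0.975.
Posterior mean ≈ 4.739, SD ≈ 0.454; a Normal approximation gives roughly [3.849, 5.629].
Exact: lower = 3.891; upper = 5.669.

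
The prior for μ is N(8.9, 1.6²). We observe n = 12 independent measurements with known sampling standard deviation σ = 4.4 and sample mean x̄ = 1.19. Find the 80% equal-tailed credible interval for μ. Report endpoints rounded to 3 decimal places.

[2.896, 5.445]

Posterior precision = 1/1.6² + 12/4.4² = 0.3906 + 0.6198 = 1.0105, so posterior SD = 0.9948.
Posterior mean = (8.9/1.6² + 12·1.19/4.4²) / 1.0105 = 4.1705.
Interval: 4.1705 ± 1.282 × 0.9948 → [2.896, 5.445].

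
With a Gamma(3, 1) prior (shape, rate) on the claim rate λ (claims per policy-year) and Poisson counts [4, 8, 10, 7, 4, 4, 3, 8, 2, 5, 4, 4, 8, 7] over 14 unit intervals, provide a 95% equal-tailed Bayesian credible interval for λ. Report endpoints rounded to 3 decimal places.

[4.288, 6.638]

Posterior: Gamma(3+78, 1+14) = Gamma(81, 15) (shape, rate).
Equal-tailed 95% interval: Gamma(81, 15) quantiles at 0.025 and 0.975.
Posterior mean ≈ 5.400, SD ≈ 0.600; a Normal approximation gives roughly [4.224, 6.576].
Exact: lower = 4.288; upper = 6.638.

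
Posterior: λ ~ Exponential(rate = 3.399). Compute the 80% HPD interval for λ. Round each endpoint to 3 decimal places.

The exponential density is strictly decreasing on [0, ∞), so the HPD interval is anchored at 0: [0, q] with P(λ ≤ q) = 0.80.
q = −ln(1 − 0.80) / 3.399 = 1.6094 / 3.399 = 0.474.

[0.000, 0.474]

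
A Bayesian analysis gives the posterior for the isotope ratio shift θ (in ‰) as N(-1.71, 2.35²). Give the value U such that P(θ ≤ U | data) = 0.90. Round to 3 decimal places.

1.302

Need U with P(θ ≤ U) = 0.90: U = -1.71 + z_{0.1}·2.35.
z = 1.282; U = -1.71 + 1.282 × 2.35 = 1.302.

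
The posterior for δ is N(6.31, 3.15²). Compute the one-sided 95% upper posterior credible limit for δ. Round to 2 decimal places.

Need U with P(δ ≤ U) = 0.95: U = 6.31 + z_{0.05}·3.15.
z = 1.645; U = 6.31 + 1.645 × 3.15 = 11.49.

11.49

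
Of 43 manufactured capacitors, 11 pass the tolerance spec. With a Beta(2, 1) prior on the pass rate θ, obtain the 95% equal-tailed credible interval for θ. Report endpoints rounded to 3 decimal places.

[0.164, 0.419]

Posterior: Beta(2+11, 1+32) = Beta(13, 33).
Equal-tailed 95% interval: the 0.025 and 0.975 quantiles of Beta(13, 33).
Posterior mean ≈ 0.283, SD ≈ 0.066; a Normal approximation gives roughly [0.154, 0.411].
Exact: F⁻¹(0.025) = 0.164; F⁻¹(0.975) = 0.419.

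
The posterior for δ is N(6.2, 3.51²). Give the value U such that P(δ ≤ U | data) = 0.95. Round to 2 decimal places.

Need U with P(δ ≤ U) = 0.95: U = 6.2 + z_{0.05}·3.51.
z = 1.645; U = 6.2 + 1.645 × 3.51 = 11.97.

11.97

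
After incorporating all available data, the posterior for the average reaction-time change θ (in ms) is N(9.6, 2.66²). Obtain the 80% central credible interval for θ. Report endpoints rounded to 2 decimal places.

[6.19, 13.01]

The posterior is symmetric, so the 80% equal-tailed interval is θ = 9.6 ± z·2.66 with z = 1.282.
Half-width: 1.282 × 2.66 = 3.41.
9.6 − 3.41 = 6.19; 9.6 + 3.41 = 13.01.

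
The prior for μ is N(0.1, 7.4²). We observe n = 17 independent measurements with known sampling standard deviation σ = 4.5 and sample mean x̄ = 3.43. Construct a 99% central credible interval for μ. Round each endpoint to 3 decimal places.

[0.578, 6.140]

Posterior precision = 1/7.4² + 17/4.5² = 0.0183 + 0.8395 = 0.8578, so posterior SD = 1.0797.
Posterior mean = (0.1/7.4² + 17·3.43/4.5²) / 0.8578 = 3.3591.
Interval: 3.3591 ± 2.576 × 1.0797 → [0.578, 6.140].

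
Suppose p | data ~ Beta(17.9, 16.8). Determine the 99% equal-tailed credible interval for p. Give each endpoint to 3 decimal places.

Posterior: Beta(17.9, 16.8).
Equal-tailed 99% interval: the 0.005 and 0.995 quantiles of Beta(17.9, 16.8).
Posterior mean ≈ 0.516, SD ≈ 0.084; a Normal approximation gives roughly [0.300, 0.731].
Exact: F⁻¹(0.005) = 0.304; F⁻¹(0.995) = 0.724.

[0.304, 0.724]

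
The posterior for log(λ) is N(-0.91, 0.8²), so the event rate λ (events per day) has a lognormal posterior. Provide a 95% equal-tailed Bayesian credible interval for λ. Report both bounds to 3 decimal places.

On the log scale the 95% interval is -0.91 ± 1.960 × 0.8 = [-2.4780, 0.6580].
Exponentiate: [e^-2.4780, e^0.6580] = [0.084, 1.931].

[0.084, 1.931]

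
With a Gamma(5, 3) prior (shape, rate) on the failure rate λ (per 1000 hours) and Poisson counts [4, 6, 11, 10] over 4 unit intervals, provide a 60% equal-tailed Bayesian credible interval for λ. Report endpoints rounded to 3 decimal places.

Posterior: Gamma(5+31, 3+4) = Gamma(36, 7) (shape, rate).
Equal-tailed 60% interval: Gamma(36, 7) quantiles at 0.2 and 0.8.
Posterior mean ≈ 5.143, SD ≈ 0.857; a Normal approximation gives roughly [4.421, 5.864].
Exact: lower = 4.411; upper = 5.847.

[4.411, 5.847]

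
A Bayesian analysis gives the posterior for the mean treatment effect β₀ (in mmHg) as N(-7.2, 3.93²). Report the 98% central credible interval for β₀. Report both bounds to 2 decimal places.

[-16.34, 1.94]

The posterior is symmetric, so the 98% equal-tailed interval is β₀ = -7.2 ± z·3.93 with z = 2.326.
Half-width: 2.326 × 3.93 = 9.14.
-7.2 − 9.14 = -16.34; -7.2 + 9.14 = 1.94.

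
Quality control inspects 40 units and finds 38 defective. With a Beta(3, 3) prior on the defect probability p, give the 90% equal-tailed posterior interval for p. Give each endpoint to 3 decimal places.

[0.808, 0.955]

Posterior: Beta(3+38, 3+2) = Beta(41, 5).
Equal-tailed 90% interval: the 0.05 and 0.95 quantiles of Beta(41, 5).
Posterior mean ≈ 0.891, SD ≈ 0.045; a Normal approximation gives roughly [0.817, 0.966].
Exact: F⁻¹(0.05) = 0.808; F⁻¹(0.95) = 0.955.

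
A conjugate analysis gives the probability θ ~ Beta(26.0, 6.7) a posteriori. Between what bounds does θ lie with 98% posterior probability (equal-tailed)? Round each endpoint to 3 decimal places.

[0.611, 0.928]

Posterior: Beta(26.0, 6.7).
Equal-tailed 98% interval: the 0.01 and 0.99 quantiles of Beta(26.0, 6.7).
Posterior mean ≈ 0.795, SD ≈ 0.070; a Normal approximation gives roughly [0.633, 0.957].
Exact: F⁻¹(0.01) = 0.611; F⁻¹(0.99) = 0.928.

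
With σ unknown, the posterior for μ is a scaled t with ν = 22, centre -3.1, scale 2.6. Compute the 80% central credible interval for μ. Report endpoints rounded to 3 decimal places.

The t_22 distribution is symmetric; the 80% interval is -3.1 ± t·2.6 with t_{0.9,22} = 1.321.
Half-width: 1.321 × 2.6 = 3.435.
-3.1 − 3.435 = -6.535; -3.1 + 3.435 = 0.335.

[-6.535, 0.335]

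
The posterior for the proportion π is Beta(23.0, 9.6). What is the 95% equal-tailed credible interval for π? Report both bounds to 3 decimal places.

[0.541, 0.846]

Posterior: Beta(23.0, 9.6).
Equal-tailed 95% interval: the 0.025 and 0.975 quantiles of Beta(23.0, 9.6).
Posterior mean ≈ 0.706, SD ≈ 0.079; a Normal approximation gives roughly [0.551, 0.860].
Exact: F⁻¹(0.025) = 0.541; F⁻¹(0.975) = 0.846.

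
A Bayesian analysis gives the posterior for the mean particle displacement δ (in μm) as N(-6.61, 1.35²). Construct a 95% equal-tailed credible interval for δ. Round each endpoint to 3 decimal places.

[-9.256, -3.964]

The posterior is symmetric, so the 95% equal-tailed interval is δ = -6.61 ± z·1.35 with z = 1.960.
Half-width: 1.960 × 1.35 = 2.646.
-6.61 − 2.646 = -9.256; -6.61 + 2.646 = -3.964.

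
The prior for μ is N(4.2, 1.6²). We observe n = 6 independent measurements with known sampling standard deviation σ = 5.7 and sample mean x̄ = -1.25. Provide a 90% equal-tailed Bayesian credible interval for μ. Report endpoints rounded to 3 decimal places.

Posterior precision = 1/1.6² + 6/5.7² = 0.3906 + 0.1847 = 0.5753, so posterior SD = 1.3184.
Posterior mean = (4.2/1.6² + 6·-1.25/5.7²) / 0.5753 = 2.4505.
Interval: 2.4505 ± 1.645 × 1.3184 → [0.282, 4.619].

[0.282, 4.619]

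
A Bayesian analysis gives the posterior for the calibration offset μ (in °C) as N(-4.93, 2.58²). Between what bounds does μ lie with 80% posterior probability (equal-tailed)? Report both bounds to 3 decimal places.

[-8.236, -1.624]

The posterior is symmetric, so the 80% equal-tailed interval is μ = -4.93 ± z·2.58 with z = 1.282.
Half-width: 1.282 × 2.58 = 3.306.
-4.93 − 3.306 = -8.236; -4.93 + 3.306 = -1.624.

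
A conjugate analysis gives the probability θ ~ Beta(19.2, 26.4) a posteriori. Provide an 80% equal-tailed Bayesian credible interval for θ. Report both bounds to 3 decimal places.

[0.328, 0.515]

Posterior: Beta(19.2, 26.4).
Equal-tailed 80% interval: the 0.1 and 0.9 quantiles of Beta(19.2, 26.4).
Posterior mean ≈ 0.421, SD ≈ 0.072; a Normal approximation gives roughly [0.328, 0.514].
Exact: F⁻¹(0.1) = 0.328; F⁻¹(0.9) = 0.515.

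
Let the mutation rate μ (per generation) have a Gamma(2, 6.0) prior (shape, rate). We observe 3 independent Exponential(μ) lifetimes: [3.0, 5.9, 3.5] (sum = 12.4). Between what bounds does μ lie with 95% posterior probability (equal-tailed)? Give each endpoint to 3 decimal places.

Posterior: Gamma(2+3, 6.0+12.4) = Gamma(5, 18.4) (shape, rate).
Equal-tailed 95% interval: Gamma(5, 18.4) quantiles at 0.025 and 0.975.
Posterior mean ≈ 0.272, SD ≈ 0.122; a Normal approximation gives roughly [0.034, 0.510].
Exact: lower = 0.088; upper = 0.557.

[0.088, 0.557]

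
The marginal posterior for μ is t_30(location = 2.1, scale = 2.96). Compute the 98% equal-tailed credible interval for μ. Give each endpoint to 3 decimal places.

The t_30 distribution is symmetric; the 98% interval is 2.1 ± t·2.96 with t_{0.99,30} = 2.457.
Half-width: 2.457 × 2.96 = 7.273.
2.1 − 7.273 = -5.173; 2.1 + 7.273 = 9.373.

[-5.173, 9.373]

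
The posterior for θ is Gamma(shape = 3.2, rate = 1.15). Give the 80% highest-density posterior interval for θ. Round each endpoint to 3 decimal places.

[0.668, 4.174]

The posterior is unimodal and skewed, so the HPD interval has equal density at both endpoints and is the shortest 80% interval.
Solving f(0.668) = f(4.174) with F(4.174) − F(0.668) = 0.80 gives [0.668, 4.174].
For comparison, the equal-tailed interval is [1.066, 4.868]; the HPD is narrower and shifted toward the mode.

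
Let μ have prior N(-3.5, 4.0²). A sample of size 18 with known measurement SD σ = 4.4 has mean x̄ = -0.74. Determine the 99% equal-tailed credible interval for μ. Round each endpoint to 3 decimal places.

Posterior precision = 1/4.0² + 18/4.4² = 0.0625 + 0.9298 = 0.9923, so posterior SD = 1.0039.
Posterior mean = (-3.5/4.0² + 18·-0.74/4.4²) / 0.9923 = -0.9138.
Interval: -0.9138 ± 2.576 × 1.0039 → [-3.500, 1.672].

[-3.500, 1.672]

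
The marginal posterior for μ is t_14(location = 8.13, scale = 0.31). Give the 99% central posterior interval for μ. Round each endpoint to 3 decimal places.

[7.207, 9.053]

The t_14 distribution is symmetric; the 99% interval is 8.13 ± t·0.31 with t_{0.995,14} = 2.977.
Half-width: 2.977 × 0.31 = 0.923.
8.13 − 0.923 = 7.207; 8.13 + 0.923 = 9.053.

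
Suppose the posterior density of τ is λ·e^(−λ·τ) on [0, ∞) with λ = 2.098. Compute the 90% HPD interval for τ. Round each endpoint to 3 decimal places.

[0.000, 1.098]

The exponential density is strictly decreasing on [0, ∞), so the HPD interval is anchored at 0: [0, q] with P(τ ≤ q) = 0.90.
q = −ln(1 − 0.90) / 2.098 = 2.3026 / 2.098 = 1.098.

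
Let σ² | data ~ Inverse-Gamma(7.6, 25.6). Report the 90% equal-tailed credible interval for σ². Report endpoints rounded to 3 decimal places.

Inverse-Gamma(7.6, 25.6) quantiles: F⁻¹(0.05) and F⁻¹(0.95).
Equivalently, 1/σ² ~ Gamma(7.6, rate = 25.6); invert its 0.95 and 0.05 quantiles.
Posterior mean ≈ 3.879, SD ≈ 1.639; a Normal approximation gives roughly [1.183, 6.575].
Exact: lower = 2.027; upper = 6.919.

[2.027, 6.919]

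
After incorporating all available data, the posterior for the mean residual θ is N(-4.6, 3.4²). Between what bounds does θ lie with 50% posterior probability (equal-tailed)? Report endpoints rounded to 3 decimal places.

The posterior is symmetric, so the 50% equal-tailed interval is θ = -4.6 ± z·3.4 with z = 0.674.
Half-width: 0.674 × 3.4 = 2.293.
-4.6 − 2.293 = -6.893; -4.6 + 2.293 = -2.307.

[-6.893, -2.307]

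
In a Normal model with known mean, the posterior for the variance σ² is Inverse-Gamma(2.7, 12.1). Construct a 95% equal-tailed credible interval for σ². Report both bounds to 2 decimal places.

[1.79, 24.51]

Inverse-Gamma(2.7, 12.1) quantiles: F⁻¹(0.025) and F⁻¹(0.975).
Equivalently, 1/σ² ~ Gamma(2.7, rate = 12.1); invert its 0.975 and 0.025 quantiles.
Posterior mean ≈ 7.12, SD ≈ 8.51; a Normal approximation gives roughly [-9.56, 23.79].
Exact: lower = 1.79; upper = 24.51.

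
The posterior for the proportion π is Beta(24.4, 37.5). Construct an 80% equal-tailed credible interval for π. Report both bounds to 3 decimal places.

Posterior: Beta(24.4, 37.5).
Equal-tailed 80% interval: the 0.1 and 0.9 quantiles of Beta(24.4, 37.5).
Posterior mean ≈ 0.394, SD ≈ 0.062; a Normal approximation gives roughly [0.315, 0.473].
Exact: F⁻¹(0.1) = 0.316; F⁻¹(0.9) = 0.474.

[0.316, 0.474]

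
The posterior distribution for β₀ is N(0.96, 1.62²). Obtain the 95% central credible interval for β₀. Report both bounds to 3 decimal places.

The posterior is symmetric, so the 95% equal-tailed interval is β₀ = 0.96 ± z·1.62 with z = 1.960.
Half-width: 1.960 × 1.62 = 3.175.
0.96 − 3.175 = -2.215; 0.96 + 3.175 = 4.135.

[-2.215, 4.135]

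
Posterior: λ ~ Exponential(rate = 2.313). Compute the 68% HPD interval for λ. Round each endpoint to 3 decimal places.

[0.000, 0.493]

The exponential density is strictly decreasing on [0, ∞), so the HPD interval is anchored at 0: [0, q] with P(λ ≤ q) = 0.68.
q = −ln(1 − 0.68) / 2.313 = 1.1394 / 2.313 = 0.493.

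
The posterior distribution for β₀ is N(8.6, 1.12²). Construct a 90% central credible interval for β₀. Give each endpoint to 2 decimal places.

The posterior is symmetric, so the 90% equal-tailed interval is β₀ = 8.6 ± z·1.12 with z = 1.645.
Half-width: 1.645 × 1.12 = 1.84.
8.6 − 1.84 = 6.76; 8.6 + 1.84 = 10.44.

[6.76, 10.44]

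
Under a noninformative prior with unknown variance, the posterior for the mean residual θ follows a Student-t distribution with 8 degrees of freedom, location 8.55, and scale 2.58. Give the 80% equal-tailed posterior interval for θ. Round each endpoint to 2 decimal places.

[4.95, 12.15]

The t_8 distribution is symmetric; the 80% interval is 8.55 ± t·2.58 with t_{0.9,8} = 1.397.
Half-width: 1.397 × 2.58 = 3.60.
8.55 − 3.60 = 4.95; 8.55 + 3.60 = 12.15.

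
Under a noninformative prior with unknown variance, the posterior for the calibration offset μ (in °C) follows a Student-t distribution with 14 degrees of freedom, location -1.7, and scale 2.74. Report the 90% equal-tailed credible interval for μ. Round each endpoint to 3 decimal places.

The t_14 distribution is symmetric; the 90% interval is -1.7 ± t·2.74 with t_{0.95,14} = 1.761.
Half-width: 1.761 × 2.74 = 4.826.
-1.7 − 4.826 = -6.526; -1.7 + 4.826 = 3.126.

[-6.526, 3.126]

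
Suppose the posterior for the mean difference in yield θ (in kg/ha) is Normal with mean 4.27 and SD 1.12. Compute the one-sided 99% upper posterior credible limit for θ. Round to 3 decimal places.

6.876

Need U with P(θ ≤ U) = 0.99: U = 4.27 + z_{0.01}·1.12.
z = 2.326; U = 4.27 + 2.326 × 1.12 = 6.876.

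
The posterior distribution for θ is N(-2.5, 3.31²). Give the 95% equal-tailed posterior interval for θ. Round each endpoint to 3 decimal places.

[-8.987, 3.987]

The posterior is symmetric, so the 95% equal-tailed interval is θ = -2.5 ± z·3.31 with z = 1.960.
Half-width: 1.960 × 3.31 = 6.487.
-2.5 − 6.487 = -8.987; -2.5 + 6.487 = 3.987.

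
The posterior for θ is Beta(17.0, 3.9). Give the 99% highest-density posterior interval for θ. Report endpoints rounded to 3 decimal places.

The posterior is unimodal and skewed, so the HPD interval has equal density at both endpoints and is the shortest 99% interval.
Solving f(0.577) = f(0.977) with F(0.977) − F(0.577) = 0.99 gives [0.577, 0.977].
For comparison, the equal-tailed interval is [0.555, 0.966]; the HPD is narrower and shifted toward the mode.

[0.577, 0.977]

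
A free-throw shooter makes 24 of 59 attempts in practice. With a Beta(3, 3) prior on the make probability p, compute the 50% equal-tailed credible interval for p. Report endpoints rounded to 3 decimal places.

[0.374, 0.456]

Posterior: Beta(3+24, 3+35) = Beta(27, 38).
Equal-tailed 50% interval: the 0.25 and 0.75 quantiles of Beta(27, 38).
Posterior mean ≈ 0.415, SD ≈ 0.061; a Normal approximation gives roughly [0.374, 0.456].
Exact: F⁻¹(0.25) = 0.374; F⁻¹(0.75) = 0.456.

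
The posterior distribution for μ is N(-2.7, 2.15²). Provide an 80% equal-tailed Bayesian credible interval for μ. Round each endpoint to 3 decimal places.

The posterior is symmetric, so the 80% equal-tailed interval is μ = -2.7 ± z·2.15 with z = 1.282.
Half-width: 1.282 × 2.15 = 2.755.
-2.7 − 2.755 = -5.455; -2.7 + 2.755 = 0.055.

[-5.455, 0.055]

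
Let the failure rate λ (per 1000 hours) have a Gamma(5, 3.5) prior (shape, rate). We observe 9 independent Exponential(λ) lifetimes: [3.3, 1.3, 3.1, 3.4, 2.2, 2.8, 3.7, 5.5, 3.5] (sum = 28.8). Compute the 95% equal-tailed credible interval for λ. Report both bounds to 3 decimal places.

Posterior: Gamma(5+9, 3.5+28.8) = Gamma(14, 32.3) (shape, rate).
Equal-tailed 95% interval: Gamma(14, 32.3) quantiles at 0.025 and 0.975.
Posterior mean ≈ 0.433, SD ≈ 0.116; a Normal approximation gives roughly [0.206, 0.660].
Exact: lower = 0.237; upper = 0.688.

[0.237, 0.688]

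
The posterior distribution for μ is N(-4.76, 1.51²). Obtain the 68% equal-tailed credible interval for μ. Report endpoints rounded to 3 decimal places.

The posterior is symmetric, so the 68% equal-tailed interval is μ = -4.76 ± z·1.51 with z = 0.994.
Half-width: 0.994 × 1.51 = 1.502.
-4.76 − 1.502 = -6.262; -4.76 + 1.502 = -3.258.

[-6.262, -3.258]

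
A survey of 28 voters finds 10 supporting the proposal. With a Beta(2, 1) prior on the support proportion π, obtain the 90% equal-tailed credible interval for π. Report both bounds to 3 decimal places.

Posterior: Beta(2+10, 1+18) = Beta(12, 19).
Equal-tailed 90% interval: the 0.05 and 0.95 quantiles of Beta(12, 19).
Posterior mean ≈ 0.387, SD ≈ 0.086; a Normal approximation gives roughly [0.245, 0.529].
Exact: F⁻¹(0.05) = 0.250; F⁻¹(0.95) = 0.533.

[0.250, 0.533]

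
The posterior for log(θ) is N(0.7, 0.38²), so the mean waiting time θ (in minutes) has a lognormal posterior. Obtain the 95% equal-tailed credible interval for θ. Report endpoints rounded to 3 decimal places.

On the log scale the 95% interval is 0.7 ± 1.960 × 0.38 = [-0.0448, 1.4448].
Exponentiate: [e^-0.0448, e^1.4448] = [0.956, 4.241].

[0.956, 4.241]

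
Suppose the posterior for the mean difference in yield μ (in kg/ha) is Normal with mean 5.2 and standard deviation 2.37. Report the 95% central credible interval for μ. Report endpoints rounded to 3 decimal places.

The posterior is symmetric, so the 95% equal-tailed interval is μ = 5.2 ± z·2.37 with z = 1.960.
Half-width: 1.960 × 2.37 = 4.645.
5.2 − 4.645 = 0.555; 5.2 + 4.645 = 9.845.

[0.555, 9.845]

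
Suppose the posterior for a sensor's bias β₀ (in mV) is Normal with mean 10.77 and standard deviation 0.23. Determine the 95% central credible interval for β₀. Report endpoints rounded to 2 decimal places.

[10.32, 11.22]

The posterior is symmetric, so the 95% equal-tailed interval is β₀ = 10.77 ± z·0.23 with z = 1.960.
Half-width: 1.960 × 0.23 = 0.45.
10.77 − 0.45 = 10.32; 10.77 + 0.45 = 11.22.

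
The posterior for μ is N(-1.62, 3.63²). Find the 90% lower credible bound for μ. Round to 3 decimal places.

Need L with P(μ ≥ L) = 0.90: L = -1.62 − z_{0.1}·3.63.
z = 1.282; L = -1.62 − 1.282 × 3.63 = -6.272.

-6.272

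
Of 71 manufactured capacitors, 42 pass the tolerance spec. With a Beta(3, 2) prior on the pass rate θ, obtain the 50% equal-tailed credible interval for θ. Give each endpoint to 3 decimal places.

[0.554, 0.631]

Posterior: Beta(3+42, 2+29) = Beta(45, 31).
Equal-tailed 50% interval: the 0.25 and 0.75 quantiles of Beta(45, 31).
Posterior mean ≈ 0.592, SD ≈ 0.056; a Normal approximation gives roughly [0.554, 0.630].
Exact: F⁻¹(0.25) = 0.554; F⁻¹(0.75) = 0.631.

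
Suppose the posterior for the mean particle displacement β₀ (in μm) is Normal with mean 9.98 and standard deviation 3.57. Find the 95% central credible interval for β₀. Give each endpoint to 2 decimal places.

The posterior is symmetric, so the 95% equal-tailed interval is β₀ = 9.98 ± z·3.57 with z = 1.960.
Half-width: 1.960 × 3.57 = 7.00.
9.98 − 7.00 = 2.98; 9.98 + 7.00 = 16.98.

[2.98, 16.98]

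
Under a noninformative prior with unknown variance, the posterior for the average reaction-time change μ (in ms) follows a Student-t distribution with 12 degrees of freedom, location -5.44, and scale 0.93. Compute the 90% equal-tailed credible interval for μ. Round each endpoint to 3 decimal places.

The t_12 distribution is symmetric; the 90% interval is -5.44 ± t·0.93 with t_{0.95,12} = 1.782.
Half-width: 1.782 × 0.93 = 1.658.
-5.44 − 1.658 = -7.098; -5.44 + 1.658 = -3.782.

[-7.098, -3.782]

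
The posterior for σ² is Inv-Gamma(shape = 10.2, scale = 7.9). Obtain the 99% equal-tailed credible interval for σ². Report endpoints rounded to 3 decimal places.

Inverse-Gamma(10.2, 7.9) quantiles: F⁻¹(0.005) and F⁻¹(0.995).
Equivalently, 1/σ² ~ Gamma(10.2, rate = 7.9); invert its 0.995 and 0.005 quantiles.
Posterior mean ≈ 0.859, SD ≈ 0.300; a Normal approximation gives roughly [0.086, 1.631].
Exact: lower = 0.390; upper = 2.059.

[0.390, 2.059]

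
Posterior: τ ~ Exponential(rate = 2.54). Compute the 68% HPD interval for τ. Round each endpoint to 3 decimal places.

[0.000, 0.449]

The exponential density is strictly decreasing on [0, ∞), so the HPD interval is anchored at 0: [0, q] with P(τ ≤ q) = 0.68.
q = −ln(1 − 0.68) / 2.54 = 1.1394 / 2.54 = 0.449.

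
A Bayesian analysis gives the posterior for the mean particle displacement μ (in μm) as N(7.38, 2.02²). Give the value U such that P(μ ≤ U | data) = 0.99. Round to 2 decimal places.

12.08

Need U with P(μ ≤ U) = 0.99: U = 7.38 + z_{0.01}·2.02.
z = 2.326; U = 7.38 + 2.326 × 2.02 = 12.08.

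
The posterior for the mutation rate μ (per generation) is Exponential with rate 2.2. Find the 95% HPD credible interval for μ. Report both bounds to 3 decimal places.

The exponential density is strictly decreasing on [0, ∞), so the HPD interval is anchored at 0: [0, q] with P(μ ≤ q) = 0.95.
q = −ln(1 − 0.95) / 2.2 = 2.9957 / 2.2 = 1.362.

[0.000, 1.362]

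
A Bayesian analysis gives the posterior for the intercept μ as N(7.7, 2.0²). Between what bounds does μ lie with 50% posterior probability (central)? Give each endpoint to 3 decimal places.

The posterior is symmetric, so the 50% equal-tailed interval is μ = 7.7 ± z·2.0 with z = 0.674.
Half-width: 0.674 × 2.0 = 1.349.
7.7 − 1.349 = 6.351; 7.7 + 1.349 = 9.049.

[6.351, 9.049]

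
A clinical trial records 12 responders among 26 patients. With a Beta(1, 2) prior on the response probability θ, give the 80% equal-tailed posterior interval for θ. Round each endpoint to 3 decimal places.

[0.331, 0.567]

Posterior: Beta(1+12, 2+14) = Beta(13, 16).
Equal-tailed 80% interval: the 0.1 and 0.9 quantiles of Beta(13, 16).
Posterior mean ≈ 0.448, SD ≈ 0.091; a Normal approximation gives roughly [0.332, 0.565].
Exact: F⁻¹(0.1) = 0.331; F⁻¹(0.9) = 0.567.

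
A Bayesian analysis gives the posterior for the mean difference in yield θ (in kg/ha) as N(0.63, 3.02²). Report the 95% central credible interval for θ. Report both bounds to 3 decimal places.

The posterior is symmetric, so the 95% equal-tailed interval is θ = 0.63 ± z·3.02 with z = 1.960.
Half-width: 1.960 × 3.02 = 5.919.
0.63 − 5.919 = -5.289; 0.63 + 5.919 = 6.549.

[-5.289, 6.549]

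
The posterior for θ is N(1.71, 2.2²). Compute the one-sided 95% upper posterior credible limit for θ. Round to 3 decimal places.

Need U with P(θ ≤ U) = 0.95: U = 1.71 + z_{0.05}·2.2.
z = 1.645; U = 1.71 + 1.645 × 2.2 = 5.329.

5.329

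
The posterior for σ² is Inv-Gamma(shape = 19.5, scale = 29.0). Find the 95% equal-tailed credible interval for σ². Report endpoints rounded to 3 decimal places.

[0.998, 2.452]

Inverse-Gamma(19.5, 29.0) quantiles: F⁻¹(0.025) and F⁻¹(0.975).
Equivalently, 1/σ² ~ Gamma(19.5, rate = 29.0); invert its 0.975 and 0.025 quantiles.
Posterior mean ≈ 1.568, SD ≈ 0.375; a Normal approximation gives roughly [0.833, 2.302].
Exact: lower = 0.998; upper = 2.452.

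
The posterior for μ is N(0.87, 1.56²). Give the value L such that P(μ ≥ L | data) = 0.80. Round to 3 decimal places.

Need L with P(μ ≥ L) = 0.80: L = 0.87 − z_{0.2}·1.56.
z = 0.842; L = 0.87 − 0.842 × 1.56 = -0.443.

-0.443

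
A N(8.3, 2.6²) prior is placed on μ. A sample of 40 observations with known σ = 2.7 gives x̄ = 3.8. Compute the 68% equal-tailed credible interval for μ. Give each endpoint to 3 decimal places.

[3.499, 4.337]

Posterior precision = 1/2.6² + 40/2.7² = 0.1479 + 5.4870 = 5.6349, so posterior SD = 0.4213.
Posterior mean = (8.3/2.6² + 40·3.8/2.7²) / 5.6349 = 3.9181.
Interval: 3.9181 ± 0.994 × 0.4213 → [3.499, 4.337].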